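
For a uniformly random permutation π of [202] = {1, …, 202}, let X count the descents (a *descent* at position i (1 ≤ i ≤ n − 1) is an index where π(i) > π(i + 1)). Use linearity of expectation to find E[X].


Write X = Σ X_I over i = 1, …, 201, with X_I the indicator of one descent.
There are 201 indicators.
For each fixed i, the pair (π(i), π(i+1)) is a uniformly random ordered pair of distinct values from {1, …, 202}; by symmetry P[π(i) > π(i+1)] = 1/2.
By linearity: E[X] = 201 · (1/2) = (202 − 1) · (1/2) = 201/2 ≈ 100.500000.

E[X] = 201/2 = 100.500000.


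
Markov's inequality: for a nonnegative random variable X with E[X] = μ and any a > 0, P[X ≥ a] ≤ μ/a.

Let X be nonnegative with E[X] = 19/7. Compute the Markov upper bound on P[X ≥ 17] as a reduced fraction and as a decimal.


μ = E[X] = 19/7, a = 17.
Markov: P[X ≥ 17] ≤ μ/a = (19/7)/17 = 19/119.
Numerically: ≈ 0.15966.
(Since a = 17 > μ = 2.71429, the bound 19/119 is < 1 and informative.)

P[X ≥ 17] ≤ 19/119 ≈ 0.15966.


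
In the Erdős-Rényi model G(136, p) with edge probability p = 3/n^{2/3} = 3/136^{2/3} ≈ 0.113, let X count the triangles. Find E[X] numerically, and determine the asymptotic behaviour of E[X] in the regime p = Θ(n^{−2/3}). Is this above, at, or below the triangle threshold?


Number of potential triangles: C(136, 3) = 410040.
Each occurs with probability p³ ≈ (0.113)³ ≈ 1.45978e-03.
By linearity: E[X] = C(136, 3)·p³ ≈ 410040 · 1.45978e-03 ≈ 598.566.
Since α = 2/3 < 1, p = c/n^{2/3} ≫ 1/n is above the triangle threshold p ~ 1/n. Asymptotically E[X] ~ (c³/6)·n^{3(1−α)} = (3³/6)·n^{1} → ∞; triangles are abundant w.h.p.

E[X] ≈ 598.566; in regime p = Θ(1/n^{2/3}) E[X] diverges (above the triangle threshold p ~ 1/n).


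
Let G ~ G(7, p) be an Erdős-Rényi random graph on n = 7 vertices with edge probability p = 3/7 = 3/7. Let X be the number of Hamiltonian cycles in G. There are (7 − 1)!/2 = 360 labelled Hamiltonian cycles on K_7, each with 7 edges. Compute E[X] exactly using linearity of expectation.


K_7 has (7 − 1)!/2 = 360 labelled Hamiltonian cycles.
For each such Hamiltonian cycle H, let X_H = 1 if all 7 edges of H are present in G. Then P[X_H = 1] = p^{7} = (3/7)^{7} = 2187/823543.
By linearity: E[X] = Σ_H E[X_H] = 360 · p^{7} = 360 · 2187/823543 = 787320/823543.
Numerically: E[X] ≈ 0.956.

E[X] = 360 · (3/7)^{7} = 787320/823543 ≈ 0.956.


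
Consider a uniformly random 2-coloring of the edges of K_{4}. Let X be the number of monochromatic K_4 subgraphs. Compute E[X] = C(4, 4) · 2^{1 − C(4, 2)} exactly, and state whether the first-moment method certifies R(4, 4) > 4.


E[X] = C(4, 4) · 2^{1 − 6} = 1 · 2^{−5} = 1/32.
As a reduced fraction: E[X] = 1/32 ≈ 0.0312500.
Is E[X] < 1? YES.
Since E[X] < 1, there exists a 2-coloring of K_{4} with no monochromatic K_4; hence R(4, 4) > 4.

E[X] = 1/32 ≈ 0.0312500; E[X] < 1, so R(4, 4) > 4.


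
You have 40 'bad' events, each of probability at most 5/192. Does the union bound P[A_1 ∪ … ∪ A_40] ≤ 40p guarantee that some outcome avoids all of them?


Union bound: P[∪_{i=1}^{40} A_i] ≤ Σ_i P[A_i] ≤ 40·p = 40·(5/192) = 25/24.
Numerically: 25/24 ≈ 1.042.
Is 25/24 < 1? NO.
Since the bound 25/24 is ≥ 1, the union bound is uninformative here; it does NOT by itself certify existence.

40·p = 25/24 ≈ 1.042; existence NOT certified by the union bound.


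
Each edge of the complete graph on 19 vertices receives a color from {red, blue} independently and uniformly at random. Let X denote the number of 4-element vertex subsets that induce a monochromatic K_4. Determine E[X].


Let X = Σ_S X_S over the C(19, 4) = 3876 subsets S of size 4, where X_S = 1 if the K_4 on S is monochromatic.
For a fixed S, the K_4 on S has C(4, 2) = 6 edges. P[all 6 edges red] = (1/2)^6, and likewise for blue, so P[monochromatic] = 2·(1/2)^6 = 2^{1 − 6} = 1/32.
By linearity: E[X] = C(19, 4) · 2^{1 − 6} = 3876 · 1/32 = 969/8.
Numerically: E[X] ≈ 121.1250.

E[X] = C(19,4)·2^(1−C(4,2)) = 969/8 ≈ 121.1250.


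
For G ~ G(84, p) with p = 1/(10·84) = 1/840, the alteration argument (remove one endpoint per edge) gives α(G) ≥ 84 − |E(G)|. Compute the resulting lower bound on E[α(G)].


E[|E(G)|] = C(84, 2)·p = 3486 · (1/840) = 83/20.
E[α(G)] ≥ n − E[|E(G)|] = 84 − 83/20 = 1597/20.
Numerically: ≈ 79.850000.
(This is only a lower bound; the true E[α(G)] may be larger.)

E[α(G)] ≥ 1597/20 ≈ 79.850000.


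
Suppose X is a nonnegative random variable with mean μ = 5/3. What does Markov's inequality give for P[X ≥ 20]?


μ = E[X] = 5/3, a = 20.
Markov: P[X ≥ 20] ≤ μ/a = (5/3)/20 = 1/12.
Numerically: ≈ 0.083333.
(Since a = 20 > μ = 1.666667, the bound 1/12 is < 1 and informative.)

P[X ≥ 20] ≤ 1/12 ≈ 0.083333.


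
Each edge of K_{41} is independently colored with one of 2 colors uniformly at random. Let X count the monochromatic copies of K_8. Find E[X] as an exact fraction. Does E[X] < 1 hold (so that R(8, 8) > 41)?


E[X] = C(41, 8) · 2^{1 − 28} = 95548245 · 2^{−27} = 95548245/134217728.
As a reduced fraction: E[X] = 95548245/134217728 ≈ 0.712.
Is E[X] < 1? YES.
Since E[X] < 1, there exists a 2-coloring of K_{41} with no monochromatic K_8; hence R(8, 8) > 41.

E[X] = 95548245/134217728 ≈ 0.712; E[X] < 1, so R(8, 8) > 41.


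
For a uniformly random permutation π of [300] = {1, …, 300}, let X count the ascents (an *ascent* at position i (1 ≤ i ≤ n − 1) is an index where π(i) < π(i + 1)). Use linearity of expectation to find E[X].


Write X = Σ X_I over i = 1, …, 299, with X_I the indicator of one ascent.
There are 299 indicators.
For each fixed i, the pair (π(i), π(i+1)) is a uniformly random ordered pair of distinct values from {1, …, 300}; by symmetry P[π(i) < π(i+1)] = 1/2.
By linearity: E[X] = 299 · (1/2) = (300 − 1) · (1/2) = 299/2 ≈ 149.500.

E[X] = 299/2 = 149.500.


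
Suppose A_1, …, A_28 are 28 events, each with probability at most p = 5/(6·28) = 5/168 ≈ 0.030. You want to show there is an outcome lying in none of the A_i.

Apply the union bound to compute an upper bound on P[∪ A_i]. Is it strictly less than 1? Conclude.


Union bound: P[∪_{i=1}^{28} A_i] ≤ Σ_i P[A_i] ≤ 28·p = 28·(5/168) = 5/6.
Numerically: 5/6 ≈ 0.833.
Is 5/6 < 1? YES.
Since P[∪ A_i] ≤ 5/6 < 1, the complement has P[∩ A_i^c] ≥ 1 − 5/6 = 1/6 > 0, so some outcome avoids every A_i.

28·p = 5/6 ≈ 0.833; existence CERTIFIED by the union bound.


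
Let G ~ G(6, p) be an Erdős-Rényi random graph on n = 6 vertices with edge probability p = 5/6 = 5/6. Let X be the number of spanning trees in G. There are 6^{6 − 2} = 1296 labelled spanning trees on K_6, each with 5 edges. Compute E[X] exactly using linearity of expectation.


K_6 has 6^{6 − 2} = 1296 labelled spanning trees.
For each such spanning tree H, let X_H = 1 if all 5 edges of H are present in G. Then P[X_H = 1] = p^{5} = (5/6)^{5} = 3125/7776.
By linearity of expectation: E[X] = Σ_H E[X_H] = 1296 · p^{5} = 1296 · 3125/7776 = 3125/6.
Numerically: E[X] ≈ 520.8.

E[X] = 1296 · (5/6)^{5} = 3125/6 ≈ 520.8.


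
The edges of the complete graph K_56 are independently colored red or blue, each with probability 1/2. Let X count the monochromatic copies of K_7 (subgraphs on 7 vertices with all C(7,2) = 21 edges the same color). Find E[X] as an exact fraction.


Let X = Σ_S X_S over the C(56, 7) = 231917400 subsets S of size 7, where X_S = 1 if the K_7 on S is monochromatic.
For a fixed S, the K_7 on S has C(7, 2) = 21 edges. P[all 21 edges red] = (1/2)^21, and likewise for blue, so P[monochromatic] = 2·(1/2)^21 = 2^{1 − 21} = 1/1048576.
Summing: E[X] = C(56, 7) · 2^{1 − 21} = 231917400 · 1/1048576 = 28989675/131072.
Numerically: E[X] ≈ 221.174.

E[X] = C(56,7)·2^(1−C(7,2)) = 28989675/131072 ≈ 221.174.


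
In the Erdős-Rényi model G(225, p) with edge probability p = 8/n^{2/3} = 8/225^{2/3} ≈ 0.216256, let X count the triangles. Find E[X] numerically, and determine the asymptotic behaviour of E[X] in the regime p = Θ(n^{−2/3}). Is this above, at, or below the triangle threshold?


Number of potential triangles: C(225, 3) = 1873200.
Each occurs with probability p³ ≈ (0.216256)³ ≈ 1.01135802e-02.
By linearity: E[X] = C(225, 3)·p³ ≈ 1873200 · 1.01135802e-02 ≈ 18944.758519.
Since α = 2/3 < 1, p = c/n^{2/3} ≫ 1/n is above the triangle threshold p ~ 1/n. Asymptotically E[X] ~ (c³/6)·n^{3(1−α)} = (8³/6)·n^{1} → ∞; triangles are abundant w.h.p.

E[X] ≈ 18944.758519; in regime p = Θ(1/n^{2/3}) E[X] diverges (above the triangle threshold p ~ 1/n).


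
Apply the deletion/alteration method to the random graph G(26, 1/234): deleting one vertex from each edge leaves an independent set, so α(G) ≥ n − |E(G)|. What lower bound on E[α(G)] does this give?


E[|E(G)|] = C(26, 2)·p = 325 · (1/234) = 25/18.
E[α(G)] ≥ n − E[|E(G)|] = 26 − 25/18 = 443/18.
Numerically: ≈ 24.611111.
(This is only a lower bound; the true E[α(G)] may be larger.)

E[α(G)] ≥ 443/18 ≈ 24.611111.


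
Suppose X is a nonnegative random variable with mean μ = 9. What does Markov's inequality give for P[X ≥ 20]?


μ = E[X] = 9, a = 20.
Markov: P[X ≥ 20] ≤ μ/a = (9)/20 = 9/20.
Numerically: ≈ 0.450.
(Since a = 20 > μ = 9.000, the bound 9/20 is < 1 and informative.)

P[X ≥ 20] ≤ 9/20 ≈ 0.450.


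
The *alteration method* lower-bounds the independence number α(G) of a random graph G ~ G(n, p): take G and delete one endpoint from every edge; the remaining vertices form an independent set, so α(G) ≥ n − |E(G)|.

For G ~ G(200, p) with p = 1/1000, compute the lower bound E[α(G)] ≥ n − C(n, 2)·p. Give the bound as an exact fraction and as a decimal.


E[|E(G)|] = C(200, 2)·p = 19900 · (1/1000) = 199/10.
E[α(G)] ≥ n − E[|E(G)|] = 200 − 199/10 = 1801/10.
Numerically: ≈ 180.1000.
(This is only a lower bound; the true E[α(G)] may be larger.)

E[α(G)] ≥ 1801/10 ≈ 180.1000.


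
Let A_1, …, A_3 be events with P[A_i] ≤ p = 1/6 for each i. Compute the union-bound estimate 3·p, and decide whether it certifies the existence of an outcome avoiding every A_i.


Union bound: P[∪_{i=1}^{3} A_i] ≤ Σ_i P[A_i] ≤ 3·p = 3·(1/6) = 1/2.
Numerically: 1/2 ≈ 0.500000.
Is 1/2 < 1? YES.
Since P[∪ A_i] ≤ 1/2 < 1, the complement has P[∩ A_i^c] ≥ 1 − 1/2 = 1/2 > 0, so some outcome avoids every A_i.

3·p = 1/2 ≈ 0.500000; existence CERTIFIED by the union bound.


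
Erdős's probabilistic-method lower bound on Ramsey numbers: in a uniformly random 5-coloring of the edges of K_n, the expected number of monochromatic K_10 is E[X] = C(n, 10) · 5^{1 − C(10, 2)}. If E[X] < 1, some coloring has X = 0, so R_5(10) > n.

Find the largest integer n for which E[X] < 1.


We need C(n, 10) · 5^{1 − 45} < 1, i.e. C(n, 10) < 5^{45 − 1} = 5684341886080801486968994140625.
Check values of n near the boundary:
  n = 5387: C(5387, 10) = 5624406917627224603154306376491; 5624406917627224603154306376491 < 5684341886080801486968994140625? YES
  n = 5388: C(5388, 10) = 5634865093375880654852250419586; 5634865093375880654852250419586 < 5684341886080801486968994140625? YES
  n = 5389: C(5389, 10) = 5645340767466558997768874792926; 5645340767466558997768874792926 < 5684341886080801486968994140625? YES
  n = 5390: C(5390, 10) = 5655833965919099070255434039753; 5655833965919099070255434039753 < 5684341886080801486968994140625? YES
  n = 5391: C(5391, 10) = 5666344714787188828795213697883; 5666344714787188828795213697883 < 5684341886080801486968994140625? YES
  n = 5392: C(5392, 10) = 5676873040158402483252283957448; 5676873040158402483252283957448 < 5684341886080801486968994140625? YES
  n = 5393: C(5393, 10) = 5687418968154238267170642278008; 5687418968154238267170642278008 < 5684341886080801486968994140625? NO
The largest n with C(n, 10) < 5684341886080801486968994140625 is n = 5392 (where E[X] = 5676873040158402483252283957448/5684341886080801486968994140625 ≈ 0.999). Hence R_5(10) > 5392, i.e. R_5(10) ≥ 5393.

Largest n = 5392; hence R_5(10) > 5392.


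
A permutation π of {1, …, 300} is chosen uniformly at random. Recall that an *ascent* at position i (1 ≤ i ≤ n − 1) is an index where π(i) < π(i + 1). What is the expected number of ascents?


Write X = Σ X_I over i = 1, …, 299, with X_I the indicator of one ascent.
There are 299 indicators.
For each fixed i, the pair (π(i), π(i+1)) is a uniformly random ordered pair of distinct values from {1, …, 300}; by symmetry P[π(i) < π(i+1)] = 1/2.
By linearity: E[X] = 299 · (1/2) = (300 − 1) · (1/2) = 299/2 ≈ 149.5000.

E[X] = 299/2 = 149.5000.


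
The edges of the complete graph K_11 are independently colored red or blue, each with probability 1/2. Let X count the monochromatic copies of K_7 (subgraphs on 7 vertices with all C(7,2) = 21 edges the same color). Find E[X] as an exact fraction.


Let X = Σ_S X_S over the C(11, 7) = 330 subsets S of size 7, where X_S = 1 if the K_7 on S is monochromatic.
For a fixed S, the K_7 on S has C(7, 2) = 21 edges. P[all 21 edges red] = (1/2)^21, and likewise for blue, so P[monochromatic] = 2·(1/2)^21 = 2^{1 − 21} = 1/1048576.
By linearity of expectation: E[X] = C(11, 7) · 2^{1 − 21} = 330 · 1/1048576 = 165/524288.
Numerically: E[X] ≈ 0.000315.

E[X] = C(11,7)·2^(1−C(7,2)) = 165/524288 ≈ 0.000315.


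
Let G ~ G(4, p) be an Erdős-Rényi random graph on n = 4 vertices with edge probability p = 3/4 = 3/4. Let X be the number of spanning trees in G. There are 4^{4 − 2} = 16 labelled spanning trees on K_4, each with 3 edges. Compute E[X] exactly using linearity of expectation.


K_4 has 4^{4 − 2} = 16 labelled spanning trees.
For each such spanning tree H, let X_H = 1 if all 3 edges of H are present in G. Then P[X_H = 1] = p^{3} = (3/4)^{3} = 27/64.
Summing the indicators: E[X] = Σ_H E[X_H] = 16 · p^{3} = 16 · 27/64 = 27/4.
Numerically: E[X] ≈ 6.75.

E[X] = 16 · (3/4)^{3} = 27/4 ≈ 6.75.


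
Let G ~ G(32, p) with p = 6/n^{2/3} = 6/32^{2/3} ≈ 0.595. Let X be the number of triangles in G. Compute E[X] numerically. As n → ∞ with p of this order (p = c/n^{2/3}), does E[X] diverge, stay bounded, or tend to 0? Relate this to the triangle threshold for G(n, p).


Number of potential triangles: C(32, 3) = 4960.
Each occurs with probability p³ ≈ (0.595)³ ≈ 2.10938e-01.
By linearity: E[X] = C(32, 3)·p³ ≈ 4960 · 2.10938e-01 ≈ 1046.250.
Since α = 2/3 < 1, p = c/n^{2/3} ≫ 1/n is above the triangle threshold p ~ 1/n. Asymptotically E[X] ~ (c³/6)·n^{3(1−α)} = (6³/6)·n^{1} → ∞; triangles are abundant w.h.p.

E[X] ≈ 1046.250; in regime p = Θ(1/n^{2/3}) E[X] diverges (above the triangle threshold p ~ 1/n).


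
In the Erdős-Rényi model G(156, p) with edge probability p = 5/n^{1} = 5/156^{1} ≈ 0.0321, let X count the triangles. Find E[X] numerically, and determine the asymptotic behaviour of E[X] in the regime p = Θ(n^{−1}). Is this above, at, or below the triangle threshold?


Number of potential triangles: C(156, 3) = 620620.
Each occurs with probability p³ ≈ (0.0321)³ ≈ 3.29258e-05.
By linearity: E[X] = C(156, 3)·p³ ≈ 620620 · 3.29258e-05 ≈ 20.434.
Here α = 1, so p = 5/n is exactly at the triangle threshold p ~ 1/n. Asymptotically E[X] → c³/6 = 5³/6 = 125/6 ≈ 20.833, a bounded constant. In this regime the triangle count is asymptotically Poisson(c³/6).

E[X] ≈ 20.434; in regime p = Θ(1/n^{1}) E[X] stays bounded (at the triangle threshold p ~ 1/n).


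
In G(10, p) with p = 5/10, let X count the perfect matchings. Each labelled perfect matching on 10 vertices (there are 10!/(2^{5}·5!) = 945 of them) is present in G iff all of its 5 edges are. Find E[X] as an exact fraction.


K_10 has 10!/(2^{5}·5!) = 945 labelled perfect matchings.
For each such perfect matching H, let X_H = 1 if all 5 edges of H are present in G. Then P[X_H = 1] = p^{5} = (1/2)^{5} = 1/32.
By linearity of expectation: E[X] = Σ_H E[X_H] = 945 · p^{5} = 945 · 1/32 = 945/32.
Numerically: E[X] ≈ 29.5.

E[X] = 945 · (1/2)^{5} = 945/32 ≈ 29.5.


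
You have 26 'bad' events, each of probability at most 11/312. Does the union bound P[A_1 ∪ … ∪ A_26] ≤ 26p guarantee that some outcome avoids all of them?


Union bound: P[∪_{i=1}^{26} A_i] ≤ Σ_i P[A_i] ≤ 26·p = 26·(11/312) = 11/12.
Numerically: 11/12 ≈ 0.917.
Is 11/12 < 1? YES.
Since P[∪ A_i] ≤ 11/12 < 1, the complement has P[∩ A_i^c] ≥ 1 − 11/12 = 1/12 > 0, so some outcome avoids every A_i.

26·p = 11/12 ≈ 0.917; existence CERTIFIED by the union bound.


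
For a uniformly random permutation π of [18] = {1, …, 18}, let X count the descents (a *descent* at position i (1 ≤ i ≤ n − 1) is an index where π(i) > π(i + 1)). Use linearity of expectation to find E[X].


Write X = Σ X_I over i = 1, …, 17, with X_I the indicator of one descent.
There are 17 indicators.
For each fixed i, the pair (π(i), π(i+1)) is a uniformly random ordered pair of distinct values from {1, …, 18}; by symmetry P[π(i) > π(i+1)] = 1/2.
By linearity: E[X] = 17 · (1/2) = (18 − 1) · (1/2) = 17/2 ≈ 8.50000.

E[X] = 17/2 = 8.50000.


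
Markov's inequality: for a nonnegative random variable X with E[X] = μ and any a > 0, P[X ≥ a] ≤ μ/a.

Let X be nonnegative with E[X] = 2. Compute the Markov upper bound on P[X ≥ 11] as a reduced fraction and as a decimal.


μ = E[X] = 2, a = 11.
Markov: P[X ≥ 11] ≤ μ/a = (2)/11 = 2/11.
Numerically: ≈ 0.18182.
(Since a = 11 > μ = 2.00000, the bound 2/11 is < 1 and informative.)

P[X ≥ 11] ≤ 2/11 ≈ 0.18182.


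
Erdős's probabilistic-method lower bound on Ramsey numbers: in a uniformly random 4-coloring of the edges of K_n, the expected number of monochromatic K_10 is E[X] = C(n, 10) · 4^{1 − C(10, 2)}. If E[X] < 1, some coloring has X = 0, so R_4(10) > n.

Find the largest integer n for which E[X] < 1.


We need C(n, 10) · 4^{1 − 45} < 1, i.e. C(n, 10) < 4^{45 − 1} = 309485009821345068724781056.
Check values of n near the boundary:
  n = 2022: C(2022, 10) = 307870445231474093395937796; 307870445231474093395937796 < 309485009821345068724781056? YES
  n = 2023: C(2023, 10) = 309399856285778485315440716; 309399856285778485315440716 < 309485009821345068724781056? YES
  n = 2024: C(2024, 10) = 310936101848269937576192656; 310936101848269937576192656 < 309485009821345068724781056? NO
  n = 2025: C(2025, 10) = 312479209053472269772600560; 312479209053472269772600560 < 309485009821345068724781056? NO
The largest n with C(n, 10) < 309485009821345068724781056 is n = 2023 (where E[X] = 77349964071444621328860179/77371252455336267181195264 ≈ 0.99972). Hence R_4(10) > 2023, i.e. R_4(10) ≥ 2024.

Largest n = 2023; hence R_4(10) > 2023.


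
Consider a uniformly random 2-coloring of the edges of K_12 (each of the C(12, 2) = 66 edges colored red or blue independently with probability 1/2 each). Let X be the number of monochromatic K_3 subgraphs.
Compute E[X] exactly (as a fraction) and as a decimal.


Let X = Σ_S X_S over the C(12, 3) = 220 subsets S of size 3, where X_S = 1 if the K_3 on S is monochromatic.
For a fixed S, the K_3 on S has C(3, 2) = 3 edges. P[all 3 edges red] = (1/2)^3, and likewise for blue, so P[monochromatic] = 2·(1/2)^3 = 2^{1 − 3} = 1/4.
By linearity of expectation: E[X] = C(12, 3) · 2^{1 − 3} = 220 · 1/4 = 55.
Numerically: E[X] ≈ 55.000.

E[X] = C(12,3)·2^(1−C(3,2)) = 55 ≈ 55.000.


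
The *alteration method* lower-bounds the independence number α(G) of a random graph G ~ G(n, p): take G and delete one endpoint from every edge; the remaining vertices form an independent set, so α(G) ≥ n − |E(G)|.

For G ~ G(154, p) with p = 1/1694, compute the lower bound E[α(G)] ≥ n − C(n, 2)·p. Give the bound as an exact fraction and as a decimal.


E[|E(G)|] = C(154, 2)·p = 11781 · (1/1694) = 153/22.
E[α(G)] ≥ n − E[|E(G)|] = 154 − 153/22 = 3235/22.
Numerically: ≈ 147.045455.
(This is only a lower bound; the true E[α(G)] may be larger.)

E[α(G)] ≥ 3235/22 ≈ 147.045455.


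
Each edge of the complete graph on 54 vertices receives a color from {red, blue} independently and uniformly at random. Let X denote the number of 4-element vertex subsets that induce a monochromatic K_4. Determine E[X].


Let X = Σ_S X_S over the C(54, 4) = 316251 subsets S of size 4, where X_S = 1 if the K_4 on S is monochromatic.
For a fixed S, the K_4 on S has C(4, 2) = 6 edges. P[all 6 edges red] = (1/2)^6, and likewise for blue, so P[monochromatic] = 2·(1/2)^6 = 2^{1 − 6} = 1/32.
Summing: E[X] = C(54, 4) · 2^{1 − 6} = 316251 · 1/32 = 316251/32.
Numerically: E[X] ≈ 9882.843750.

E[X] = C(54,4)·2^(1−C(4,2)) = 316251/32 ≈ 9882.843750.


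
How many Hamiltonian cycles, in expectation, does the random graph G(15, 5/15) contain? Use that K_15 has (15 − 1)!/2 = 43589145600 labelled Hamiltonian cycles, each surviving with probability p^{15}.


K_15 has (15 − 1)!/2 = 43589145600 labelled Hamiltonian cycles.
For each such Hamiltonian cycle H, let X_H = 1 if all 15 edges of H are present in G. Then P[X_H = 1] = p^{15} = (1/3)^{15} = 1/14348907.
By linearity of expectation: E[X] = Σ_H E[X_H] = 43589145600 · p^{15} = 43589145600 · 1/14348907 = 179379200/59049.
Numerically: E[X] ≈ 3037.8.

E[X] = 43589145600 · (1/3)^{15} = 179379200/59049 ≈ 3037.8.


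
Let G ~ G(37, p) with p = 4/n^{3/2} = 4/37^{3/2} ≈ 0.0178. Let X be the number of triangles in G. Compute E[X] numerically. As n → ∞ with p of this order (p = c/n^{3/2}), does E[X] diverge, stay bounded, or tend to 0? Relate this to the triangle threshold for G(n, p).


Number of potential triangles: C(37, 3) = 7770.
Each occurs with probability p³ ≈ (0.0178)³ ≈ 5.61400e-06.
By linearity: E[X] = C(37, 3)·p³ ≈ 7770 · 5.61400e-06 ≈ 0.044.
Since α = 3/2 > 1, p = c/n^{3/2} = o(1/n) is below the triangle threshold p ~ 1/n. Asymptotically E[X] ~ (c³/6)·n^{3(1−α)} = (4³/6)·n^{-1.5} → 0, so by Markov's inequality G has no triangles w.h.p.

E[X] ≈ 0.044; in regime p = Θ(1/n^{3/2}) E[X] tends to 0 (below the triangle threshold p ~ 1/n).


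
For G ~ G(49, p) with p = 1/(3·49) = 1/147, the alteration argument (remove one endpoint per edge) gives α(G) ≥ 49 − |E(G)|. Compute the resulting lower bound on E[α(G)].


E[|E(G)|] = C(49, 2)·p = 1176 · (1/147) = 8.
E[α(G)] ≥ n − E[|E(G)|] = 49 − 8 = 41.
Numerically: ≈ 41.00000.
(This is only a lower bound; the true E[α(G)] may be larger.)

E[α(G)] ≥ 41 ≈ 41.00000.


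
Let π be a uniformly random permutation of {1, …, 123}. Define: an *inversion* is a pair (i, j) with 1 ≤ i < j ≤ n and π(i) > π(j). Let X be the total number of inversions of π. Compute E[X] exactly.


Write X = Σ X_I over the C(123, 2) = 7503 pairs i < j, with X_I the indicator of one inversion.
There are 7503 indicators.
For each fixed pair i < j, the values π(i) and π(j) are two distinct elements of {1, …, 123} in uniformly random order; by symmetry P[π(i) > π(j)] = 1/2.
By linearity: E[X] = 7503 · (1/2) = C(123, 2) · (1/2) = 7503/2 = 7503/2 ≈ 3751.500.

E[X] = 7503/2 = 3751.500.


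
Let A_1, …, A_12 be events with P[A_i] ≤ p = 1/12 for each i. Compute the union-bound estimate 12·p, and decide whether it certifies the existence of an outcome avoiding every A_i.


Union bound: P[∪_{i=1}^{12} A_i] ≤ Σ_i P[A_i] ≤ 12·p = 12·(1/12) = 1.
Numerically: 1 ≈ 1.0000000.
Is 1 < 1? NO.
Since the bound 1 is ≥ 1, the union bound is uninformative here; it does NOT by itself certify existence.

12·p = 1 ≈ 1.0000000; existence NOT certified by the union bound.


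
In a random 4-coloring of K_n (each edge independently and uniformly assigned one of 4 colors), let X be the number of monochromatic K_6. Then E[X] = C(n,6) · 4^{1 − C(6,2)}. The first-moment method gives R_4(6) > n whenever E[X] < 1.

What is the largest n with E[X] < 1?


We need C(n, 6) · 4^{1 − 15} < 1, i.e. C(n, 6) < 4^{15 − 1} = 268435456.
Check values of n near the boundary:
  n = 72: C(72, 6) = 156238908; 156238908 < 268435456? YES
  n = 73: C(73, 6) = 170230452; 170230452 < 268435456? YES
  n = 74: C(74, 6) = 185250786; 185250786 < 268435456? YES
  n = 75: C(75, 6) = 201359550; 201359550 < 268435456? YES
  n = 76: C(76, 6) = 218618940; 218618940 < 268435456? YES
  n = 77: C(77, 6) = 237093780; 237093780 < 268435456? YES
  n = 78: C(78, 6) = 256851595; 256851595 < 268435456? YES
  n = 79: C(79, 6) = 277962685; 277962685 < 268435456? NO
The largest n with C(n, 6) < 268435456 is n = 78 (where E[X] = 256851595/268435456 ≈ 0.95685). Hence R_4(6) > 78, i.e. R_4(6) ≥ 79.

Largest n = 78; hence R_4(6) > 78.


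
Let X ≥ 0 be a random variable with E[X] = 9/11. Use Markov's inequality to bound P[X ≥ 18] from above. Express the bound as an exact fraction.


μ = E[X] = 9/11, a = 18.
Markov: P[X ≥ 18] ≤ μ/a = (9/11)/18 = 1/22.
Numerically: ≈ 0.045.
(Since a = 18 > μ = 0.818, the bound 1/22 is < 1 and informative.)

P[X ≥ 18] ≤ 1/22 ≈ 0.045.


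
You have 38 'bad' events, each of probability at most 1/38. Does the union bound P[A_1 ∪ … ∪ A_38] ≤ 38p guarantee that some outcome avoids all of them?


Union bound: P[∪_{i=1}^{38} A_i] ≤ Σ_i P[A_i] ≤ 38·p = 38·(1/38) = 1.
Numerically: 1 ≈ 1.000.
Is 1 < 1? NO.
Since the bound 1 is ≥ 1, the union bound is uninformative here; it does NOT by itself certify existence.

38·p = 1 ≈ 1.000; existence NOT certified by the union bound.


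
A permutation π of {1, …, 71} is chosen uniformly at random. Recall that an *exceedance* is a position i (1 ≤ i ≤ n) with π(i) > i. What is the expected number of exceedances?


Write X = Σ_{i=1}^{71} X_i, where X_i = 1_{π(i) > i}.
For each fixed i, π(i) is uniform over {1, …, 71} (marginal of a uniform permutation), so P[π(i) > i] = (n − i)/n. Summing: Σ_{i=1}^{71} (n − i)/n = (0 + 1 + … + 70)/71 = 71(71 − 1)/(2·71) = (71 − 1)/2.
Hence E[X] = Σ_{i=1}^{71} (71 − i)/71 = 35 ≈ 35.000000.

E[X] = 35 = 35.000000.


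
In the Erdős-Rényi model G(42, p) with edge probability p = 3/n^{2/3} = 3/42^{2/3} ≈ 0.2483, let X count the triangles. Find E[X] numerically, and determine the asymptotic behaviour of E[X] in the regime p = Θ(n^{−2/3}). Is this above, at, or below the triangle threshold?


Number of potential triangles: C(42, 3) = 11480.
Each occurs with probability p³ ≈ (0.2483)³ ≈ 1.530612e-02.
By linearity: E[X] = C(42, 3)·p³ ≈ 11480 · 1.530612e-02 ≈ 175.7143.
Since α = 2/3 < 1, p = c/n^{2/3} ≫ 1/n is above the triangle threshold p ~ 1/n. Asymptotically E[X] ~ (c³/6)·n^{3(1−α)} = (3³/6)·n^{1} → ∞; triangles are abundant w.h.p.

E[X] ≈ 175.7143; in regime p = Θ(1/n^{2/3}) E[X] diverges (above the triangle threshold p ~ 1/n).


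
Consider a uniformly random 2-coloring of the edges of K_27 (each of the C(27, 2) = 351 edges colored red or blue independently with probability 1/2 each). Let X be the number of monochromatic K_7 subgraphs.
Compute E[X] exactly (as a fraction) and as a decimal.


Let X = Σ_S X_S over the C(27, 7) = 888030 subsets S of size 7, where X_S = 1 if the K_7 on S is monochromatic.
For a fixed S, the K_7 on S has C(7, 2) = 21 edges. P[all 21 edges red] = (1/2)^21, and likewise for blue, so P[monochromatic] = 2·(1/2)^21 = 2^{1 − 21} = 1/1048576.
Summing: E[X] = C(27, 7) · 2^{1 − 21} = 888030 · 1/1048576 = 444015/524288.
Numerically: E[X] ≈ 0.846891.

E[X] = C(27,7)·2^(1−C(7,2)) = 444015/524288 ≈ 0.846891.


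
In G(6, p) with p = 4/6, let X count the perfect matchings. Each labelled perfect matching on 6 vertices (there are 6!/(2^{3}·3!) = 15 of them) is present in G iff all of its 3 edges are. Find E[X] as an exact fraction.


K_6 has 6!/(2^{3}·3!) = 15 labelled perfect matchings.
For each such perfect matching H, let X_H = 1 if all 3 edges of H are present in G. Then P[X_H = 1] = p^{3} = (2/3)^{3} = 8/27.
Summing the indicators: E[X] = Σ_H E[X_H] = 15 · p^{3} = 15 · 8/27 = 40/9.
Numerically: E[X] ≈ 4.444.

E[X] = 15 · (2/3)^{3} = 40/9 ≈ 4.444.


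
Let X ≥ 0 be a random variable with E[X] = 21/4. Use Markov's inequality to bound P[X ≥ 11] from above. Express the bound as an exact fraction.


μ = E[X] = 21/4, a = 11.
Markov: P[X ≥ 11] ≤ μ/a = (21/4)/11 = 21/44.
Numerically: ≈ 0.47727.
(Since a = 11 > μ = 5.25000, the bound 21/44 is < 1 and informative.)

P[X ≥ 11] ≤ 21/44 ≈ 0.47727.


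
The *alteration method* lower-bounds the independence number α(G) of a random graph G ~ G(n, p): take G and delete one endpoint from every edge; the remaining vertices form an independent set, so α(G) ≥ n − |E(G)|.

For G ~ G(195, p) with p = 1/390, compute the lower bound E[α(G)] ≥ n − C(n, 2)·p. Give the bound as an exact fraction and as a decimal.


E[|E(G)|] = C(195, 2)·p = 18915 · (1/390) = 97/2.
E[α(G)] ≥ n − E[|E(G)|] = 195 − 97/2 = 293/2.
Numerically: ≈ 146.5000.
(This is only a lower bound; the true E[α(G)] may be larger.)

E[α(G)] ≥ 293/2 ≈ 146.5000.


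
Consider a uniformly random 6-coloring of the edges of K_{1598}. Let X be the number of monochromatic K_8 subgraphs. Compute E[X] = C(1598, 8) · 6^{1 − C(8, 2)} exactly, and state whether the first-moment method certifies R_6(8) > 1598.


E[X] = C(1598, 8) · 6^{1 − 28} = 1036267977730442348529 · 6^{−27} = 1036267977730442348529/1023490369077469249536.
As a reduced fraction: E[X] = 115140886414493594281/113721152119718805504 ≈ 1.01248.
Is E[X] < 1? NO.
Since E[X] ≥ 1, the first-moment bound is inconclusive at n = 1598; it does NOT by itself certify R_6(8) > 1598.

E[X] = 115140886414493594281/113721152119718805504 ≈ 1.01248; E[X] ≥ 1; first-moment method inconclusive here.


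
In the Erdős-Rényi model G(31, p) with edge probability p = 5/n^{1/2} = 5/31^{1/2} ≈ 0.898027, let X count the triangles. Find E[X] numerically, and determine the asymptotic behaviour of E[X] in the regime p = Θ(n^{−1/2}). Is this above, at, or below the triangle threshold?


Number of potential triangles: C(31, 3) = 4495.
Each occurs with probability p³ ≈ (0.898027)³ ≈ 7.24214928e-01.
By linearity: E[X] = C(31, 3)·p³ ≈ 4495 · 7.24214928e-01 ≈ 3255.346099.
Since α = 1/2 < 1, p = c/n^{1/2} ≫ 1/n is above the triangle threshold p ~ 1/n. Asymptotically E[X] ~ (c³/6)·n^{3(1−α)} = (5³/6)·n^{1.5} → ∞; triangles are abundant w.h.p.

E[X] ≈ 3255.346099; in regime p = Θ(1/n^{1/2}) E[X] diverges (above the triangle threshold p ~ 1/n).


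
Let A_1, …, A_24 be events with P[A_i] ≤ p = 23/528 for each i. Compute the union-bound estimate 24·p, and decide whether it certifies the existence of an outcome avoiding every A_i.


Union bound: P[∪_{i=1}^{24} A_i] ≤ Σ_i P[A_i] ≤ 24·p = 24·(23/528) = 23/22.
Numerically: 23/22 ≈ 1.0454545.
Is 23/22 < 1? NO.
Since the bound 23/22 is ≥ 1, the union bound is uninformative here; it does NOT by itself certify existence.

24·p = 23/22 ≈ 1.0454545; existence NOT certified by the union bound.


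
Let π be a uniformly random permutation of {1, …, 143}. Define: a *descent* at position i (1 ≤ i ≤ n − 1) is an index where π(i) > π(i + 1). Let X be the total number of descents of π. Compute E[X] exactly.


Write X = Σ X_I over i = 1, …, 142, with X_I the indicator of one descent.
There are 142 indicators.
For each fixed i, the pair (π(i), π(i+1)) is a uniformly random ordered pair of distinct values from {1, …, 143}; by symmetry P[π(i) > π(i+1)] = 1/2.
By linearity: E[X] = 142 · (1/2) = (143 − 1) · (1/2) = 71 ≈ 71.000.

E[X] = 71 = 71.000.


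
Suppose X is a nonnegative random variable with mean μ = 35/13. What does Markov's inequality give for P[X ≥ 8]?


μ = E[X] = 35/13, a = 8.
Markov: P[X ≥ 8] ≤ μ/a = (35/13)/8 = 35/104.
Numerically: ≈ 0.33654.
(Since a = 8 > μ = 2.69231, the bound 35/104 is < 1 and informative.)

P[X ≥ 8] ≤ 35/104 ≈ 0.33654.


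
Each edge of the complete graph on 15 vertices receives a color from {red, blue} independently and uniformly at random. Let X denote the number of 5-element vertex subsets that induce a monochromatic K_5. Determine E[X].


Let X = Σ_S X_S over the C(15, 5) = 3003 subsets S of size 5, where X_S = 1 if the K_5 on S is monochromatic.
For a fixed S, the K_5 on S has C(5, 2) = 10 edges. P[all 10 edges red] = (1/2)^10, and likewise for blue, so P[monochromatic] = 2·(1/2)^10 = 2^{1 − 10} = 1/512.
By linearity of expectation: E[X] = C(15, 5) · 2^{1 − 10} = 3003 · 1/512 = 3003/512.
Numerically: E[X] ≈ 5.8652.

E[X] = C(15,5)·2^(1−C(5,2)) = 3003/512 ≈ 5.8652.


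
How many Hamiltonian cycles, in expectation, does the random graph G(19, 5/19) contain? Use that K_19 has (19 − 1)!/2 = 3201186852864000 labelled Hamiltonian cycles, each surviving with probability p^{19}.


K_19 has (19 − 1)!/2 = 3201186852864000 labelled Hamiltonian cycles.
For each such Hamiltonian cycle H, let X_H = 1 if all 19 edges of H are present in G. Then P[X_H = 1] = p^{19} = (5/19)^{19} = 19073486328125/1978419655660313589123979.
By linearity of expectation: E[X] = Σ_H E[X_H] = 3201186852864000 · p^{19} = 3201186852864000 · 19073486328125/1978419655660313589123979 = 61057793671875000000000000000/1978419655660313589123979.
Numerically: E[X] ≈ 30861.9.

E[X] = 3201186852864000 · (5/19)^{19} = 61057793671875000000000000000/1978419655660313589123979 ≈ 30861.9.


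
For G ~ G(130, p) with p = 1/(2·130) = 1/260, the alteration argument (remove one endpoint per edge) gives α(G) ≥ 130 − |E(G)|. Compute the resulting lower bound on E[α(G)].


E[|E(G)|] = C(130, 2)·p = 8385 · (1/260) = 129/4.
E[α(G)] ≥ n − E[|E(G)|] = 130 − 129/4 = 391/4.
Numerically: ≈ 97.750000.
(This is only a lower bound; the true E[α(G)] may be larger.)

E[α(G)] ≥ 391/4 ≈ 97.750000.


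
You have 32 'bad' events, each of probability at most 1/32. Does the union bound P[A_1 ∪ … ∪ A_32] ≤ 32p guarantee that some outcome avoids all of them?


Union bound: P[∪_{i=1}^{32} A_i] ≤ Σ_i P[A_i] ≤ 32·p = 32·(1/32) = 1.
Numerically: 1 ≈ 1.000000.
Is 1 < 1? NO.
Since the bound 1 is ≥ 1, the union bound is uninformative here; it does NOT by itself certify existence.

32·p = 1 ≈ 1.000000; existence NOT certified by the union bound.


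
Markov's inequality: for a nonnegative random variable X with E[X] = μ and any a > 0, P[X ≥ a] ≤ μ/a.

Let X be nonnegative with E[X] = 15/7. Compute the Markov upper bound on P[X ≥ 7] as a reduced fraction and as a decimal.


μ = E[X] = 15/7, a = 7.
Markov: P[X ≥ 7] ≤ μ/a = (15/7)/7 = 15/49.
Numerically: ≈ 0.306122.
(Since a = 7 > μ = 2.142857, the bound 15/49 is < 1 and informative.)

P[X ≥ 7] ≤ 15/49 ≈ 0.306122.


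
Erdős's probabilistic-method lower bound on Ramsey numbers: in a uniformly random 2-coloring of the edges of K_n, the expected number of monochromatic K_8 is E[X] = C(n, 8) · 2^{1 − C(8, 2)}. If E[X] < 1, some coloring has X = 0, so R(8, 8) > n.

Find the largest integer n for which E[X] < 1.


We need C(n, 8) · 2^{1 − 28} < 1, i.e. C(n, 8) < 2^{28 − 1} = 134217728.
Check values of n near the boundary:
  n = 41: C(41, 8) = 95548245; 95548245 < 134217728? YES
  n = 42: C(42, 8) = 118030185; 118030185 < 134217728? YES
  n = 43: C(43, 8) = 145008513; 145008513 < 134217728? NO
  n = 44: C(44, 8) = 177232627; 177232627 < 134217728? NO
The largest n with C(n, 8) < 134217728 is n = 42 (where E[X] = 118030185/134217728 ≈ 0.8794). Hence R(8, 8) > 42, i.e. R(8, 8) ≥ 43.

Largest n = 42; hence R(8, 8) > 42.


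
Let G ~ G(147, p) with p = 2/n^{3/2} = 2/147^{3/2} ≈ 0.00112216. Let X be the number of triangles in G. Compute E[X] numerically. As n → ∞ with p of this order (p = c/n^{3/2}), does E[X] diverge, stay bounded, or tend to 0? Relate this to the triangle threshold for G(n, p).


Number of potential triangles: C(147, 3) = 518665.
Each occurs with probability p³ ≈ (0.00112216)³ ≈ 1.41306448e-09.
By linearity: E[X] = C(147, 3)·p³ ≈ 518665 · 1.41306448e-09 ≈ 0.000733.
Since α = 3/2 > 1, p = c/n^{3/2} = o(1/n) is below the triangle threshold p ~ 1/n. Asymptotically E[X] ~ (c³/6)·n^{3(1−α)} = (2³/6)·n^{-1.5} → 0, so by Markov's inequality G has no triangles w.h.p.

E[X] ≈ 0.000733; in regime p = Θ(1/n^{3/2}) E[X] tends to 0 (below the triangle threshold p ~ 1/n).


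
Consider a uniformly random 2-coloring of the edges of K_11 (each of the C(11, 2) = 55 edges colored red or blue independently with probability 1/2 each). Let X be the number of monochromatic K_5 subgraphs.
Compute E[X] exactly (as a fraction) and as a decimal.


Let X = Σ_S X_S over the C(11, 5) = 462 subsets S of size 5, where X_S = 1 if the K_5 on S is monochromatic.
For a fixed S, the K_5 on S has C(5, 2) = 10 edges. P[all 10 edges red] = (1/2)^10, and likewise for blue, so P[monochromatic] = 2·(1/2)^10 = 2^{1 − 10} = 1/512.
Summing: E[X] = C(11, 5) · 2^{1 − 10} = 462 · 1/512 = 231/256.
Numerically: E[X] ≈ 0.902344.

E[X] = C(11,5)·2^(1−C(5,2)) = 231/256 ≈ 0.902344.


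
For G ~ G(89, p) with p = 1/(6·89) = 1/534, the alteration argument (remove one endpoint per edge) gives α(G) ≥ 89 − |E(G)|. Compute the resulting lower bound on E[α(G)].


E[|E(G)|] = C(89, 2)·p = 3916 · (1/534) = 22/3.
E[α(G)] ≥ n − E[|E(G)|] = 89 − 22/3 = 245/3.
Numerically: ≈ 81.667.
(This is only a lower bound; the true E[α(G)] may be larger.)

E[α(G)] ≥ 245/3 ≈ 81.667.


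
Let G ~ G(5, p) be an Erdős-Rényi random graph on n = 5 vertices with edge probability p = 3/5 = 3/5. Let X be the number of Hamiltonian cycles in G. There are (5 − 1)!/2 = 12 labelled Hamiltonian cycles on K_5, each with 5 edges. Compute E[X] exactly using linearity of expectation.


K_5 has (5 − 1)!/2 = 12 labelled Hamiltonian cycles.
For each such Hamiltonian cycle H, let X_H = 1 if all 5 edges of H are present in G. Then P[X_H = 1] = p^{5} = (3/5)^{5} = 243/3125.
By linearity: E[X] = Σ_H E[X_H] = 12 · p^{5} = 12 · 243/3125 = 2916/3125.
Numerically: E[X] ≈ 0.93312.

E[X] = 12 · (3/5)^{5} = 2916/3125 ≈ 0.93312.


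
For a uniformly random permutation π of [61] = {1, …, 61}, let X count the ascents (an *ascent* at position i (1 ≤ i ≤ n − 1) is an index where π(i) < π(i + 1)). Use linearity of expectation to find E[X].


Write X = Σ X_I over i = 1, …, 60, with X_I the indicator of one ascent.
There are 60 indicators.
For each fixed i, the pair (π(i), π(i+1)) is a uniformly random ordered pair of distinct values from {1, …, 61}; by symmetry P[π(i) < π(i+1)] = 1/2.
By linearity: E[X] = 60 · (1/2) = (61 − 1) · (1/2) = 30 ≈ 30.000000.

E[X] = 30 = 30.000000.


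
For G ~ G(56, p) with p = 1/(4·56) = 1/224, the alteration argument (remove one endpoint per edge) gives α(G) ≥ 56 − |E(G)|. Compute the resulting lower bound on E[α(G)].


E[|E(G)|] = C(56, 2)·p = 1540 · (1/224) = 55/8.
E[α(G)] ≥ n − E[|E(G)|] = 56 − 55/8 = 393/8.
Numerically: ≈ 49.12500.
(This is only a lower bound; the true E[α(G)] may be larger.)

E[α(G)] ≥ 393/8 ≈ 49.12500.


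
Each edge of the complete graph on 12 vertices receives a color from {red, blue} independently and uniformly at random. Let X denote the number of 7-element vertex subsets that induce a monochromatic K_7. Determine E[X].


Let X = Σ_S X_S over the C(12, 7) = 792 subsets S of size 7, where X_S = 1 if the K_7 on S is monochromatic.
For a fixed S, the K_7 on S has C(7, 2) = 21 edges. P[all 21 edges red] = (1/2)^21, and likewise for blue, so P[monochromatic] = 2·(1/2)^21 = 2^{1 − 21} = 1/1048576.
By linearity of expectation: E[X] = C(12, 7) · 2^{1 − 21} = 792 · 1/1048576 = 99/131072.
Numerically: E[X] ≈ 0.001.

E[X] = C(12,7)·2^(1−C(7,2)) = 99/131072 ≈ 0.001.


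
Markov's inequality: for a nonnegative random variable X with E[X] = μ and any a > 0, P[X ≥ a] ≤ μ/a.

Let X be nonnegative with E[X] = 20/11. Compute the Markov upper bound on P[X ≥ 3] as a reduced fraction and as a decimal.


μ = E[X] = 20/11, a = 3.
Markov: P[X ≥ 3] ≤ μ/a = (20/11)/3 = 20/33.
Numerically: ≈ 0.606061.
(Since a = 3 > μ = 1.818182, the bound 20/33 is < 1 and informative.)

P[X ≥ 3] ≤ 20/33 ≈ 0.606061.
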